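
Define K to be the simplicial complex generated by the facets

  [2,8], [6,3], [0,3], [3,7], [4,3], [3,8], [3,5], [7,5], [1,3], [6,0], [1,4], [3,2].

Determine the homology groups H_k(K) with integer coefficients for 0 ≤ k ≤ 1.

H_0 ≅ Z,  H_1 ≅ Z^4.

Order the vertices as 0 < 1 < 2 < 3 < 4 < 5 < 6 < 7 < 8. Listing each simplex with vertices in this order, K has dimension 1 with simplices:

  0-simplices (9): [0], [1], [2], [3], [4], [5], [6], [7], [8]
  1-simplices (12): [0,3], [0,6], [1,3], [1,4], [2,3], [2,8], [3,4], [3,5], [3,6], [3,7], [3,8], [5,7]

giving chain groups C_0 ≅ Z^9, C_1 ≅ Z^12.

∂_1: C_1 → C_0 is given by ∂[p,q] = [q] − [p]. For instance
  ∂[5,7] = [7] − [5].
The resulting 9×12 matrix has rank 8, and its Smith normal form has invariant factors (1,1,1,1,1,1,1,1).

From H_k ≅ ker(∂_k) / im(∂_{k+1}) we obtain:

  H_0: rank C_0 − rank ∂_1 = 9 − 8 = 1, and the invariant factors of ∂_1 are all 1, so H_0 = Z.
  H_1: rank ker ∂_1 − rank ∂_2 = (12 − 8) − 0 = 4, and there is no ∂_2, so H_1 = Z^4.

As a check, the Euler characteristic is 9 − 12 = -3, which agrees with 1 − 4 = -3.
(K is a triangulation of a wedge of 4 circles.)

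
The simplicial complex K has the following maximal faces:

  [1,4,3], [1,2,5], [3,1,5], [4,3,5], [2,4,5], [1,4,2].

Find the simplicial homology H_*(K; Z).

H_0 ≅ Z,  H_1 = 0,  H_2 ≅ Z.

Order the vertices as 1 < 2 < 3 < 4 < 5. Listing each simplex with vertices in this order, K has dimension 2 with simplices:

  0-simplices (5): [1], [2], [3], [4], [5]
  1-simplices (9): [1,2], [1,3], [1,4], [1,5], [2,4], [2,5], [3,4], [3,5], [4,5]
  2-simplices (6): [1,2,4], [1,2,5], [1,3,4], [1,3,5], [2,4,5], [3,4,5]

so the chain groups are C_0 ≅ Z^5, C_1 ≅ Z^9, C_2 ≅ Z^6.

∂_1: C_1 → C_0 sends each edge [p,q] (with p < q) to q − p. For instance
  ∂[3,4] = [4] − [3].
The resulting 5×9 matrix has rank 4, and its Smith normal form has invariant factors (1,1,1,1).

Boundary ∂_2: C_2 → C_1 sends each 2-simplex [p,q,r] to [q,r] − [p,r] + [p,q]. For instance
  ∂[1,3,4] = [3,4] − [1,4] + [1,3],
  ∂[1,2,4] = [2,4] − [1,4] + [1,2].
The 9×6 boundary matrix has rank 5 and Smith normal form diag(1,1,1,1,1).

Now H_k = ker ∂_k / im ∂_{k+1}, so:

  H_0: rank C_0 − rank ∂_1 = 5 − 4 = 1, and the invariant factors of ∂_1 are all 1, so H_0 ≅ Z.
  H_1: rank ker ∂_1 − rank ∂_2 = (9 − 4) − 5 = 0, and the invariant factors of ∂_2 are all 1, so H_1 ≅ 0.
  H_2: rank ker ∂_2 − rank ∂_3 = (6 − 5) − 0 = 1, and there is no ∂_3, so H_2 ≅ Z.

(K is a triangulation of the 2-sphere S^2.)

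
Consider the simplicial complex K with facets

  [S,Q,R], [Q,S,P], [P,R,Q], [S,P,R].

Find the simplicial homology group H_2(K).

H_2 ≅ Z.

Order the vertices as P < Q < R < S. Listing each simplex with vertices in this order, K has dimension 2 with simplices:

  0-simplices (4): P, Q, R, S
  1-simplices (6): PQ, PR, PS, QR, QS, RS
  2-simplices (4): PQR, PQS, PRS, QRS

giving chain groups C_0 ≅ Z^4, C_1 ≅ Z^6, C_2 ≅ Z^4.

The boundary map ∂_1: C_1 → C_0 sends each edge [p,q] (with p < q) to q − p. For instance
  ∂QR = R − Q.
This gives a 4×6 integer matrix of rank 3; reducing to Smith normal form yields diagonal entries (1,1,1).

∂_2: C_2 → C_1 acts by ∂[p,q,r] = [q,r] − [p,r] + [p,q]. For instance
  ∂PQR = QR − PR + PQ,
  ∂PRS = RS − PS + PR.
The 6×4 boundary matrix has rank 3 and Smith normal form diag(1,1,1).

Reading off H_k = ker ∂_k / im ∂_{k+1}:

  H_2: rank ker ∂_2 − rank ∂_3 = (4 − 3) − 0 = 1, and there is no ∂_3, so H_2 = Z.

(K is a triangulation of the 2-sphere S^2.)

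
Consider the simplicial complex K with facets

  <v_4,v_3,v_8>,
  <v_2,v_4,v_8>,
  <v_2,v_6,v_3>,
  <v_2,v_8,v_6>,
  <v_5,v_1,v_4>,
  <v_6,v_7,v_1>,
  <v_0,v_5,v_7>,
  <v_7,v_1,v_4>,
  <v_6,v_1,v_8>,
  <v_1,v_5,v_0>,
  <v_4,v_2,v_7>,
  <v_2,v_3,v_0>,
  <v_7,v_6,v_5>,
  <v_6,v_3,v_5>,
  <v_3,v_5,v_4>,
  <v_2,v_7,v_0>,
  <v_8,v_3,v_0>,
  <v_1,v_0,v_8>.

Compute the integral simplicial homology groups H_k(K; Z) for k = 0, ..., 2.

H_0 ≅ Z,  H_1 ≅ Z ⊕ Z/2,  H_2 = 0.

Take the total order v_0 < v_1 < v_2 < v_3 < v_4 < v_5 < v_6 < v_7 < v_8 on the vertex set. Then K (dimension 2) consists of the simplices:

  0-simplices (9): [v_0], [v_1], [v_2], [v_3], [v_4], [v_5], [v_6], [v_7], [v_8]
  1-simplices (27): (27 of them)
  2-simplices (18): (18 of them)

giving chain groups C_0 ≅ Z^9, C_1 ≅ Z^27, C_2 ≅ Z^18.

The boundary map ∂_1: C_1 → C_0 maps an edge to its endpoints' difference, ∂[p,q] = q − p. For instance
  ∂[v_4,v_7] = [v_7] − [v_4].
The 9×27 boundary matrix has rank 8 and Smith normal form diag(1,1,1,1,1,1,1,1).

Boundary ∂_2: C_2 → C_1 maps a triangle to the signed sum of its edges. For instance
  ∂[v_1,v_6,v_7] = [v_6,v_7] − [v_1,v_7] + [v_1,v_6],
  ∂[v_1,v_4,v_7] = [v_4,v_7] − [v_1,v_7] + [v_1,v_4].
This gives a 27×18 integer matrix of rank 18; reducing to Smith normal form yields diagonal entries (1,1,1,1,1,1,1,1,1,1,1,1,1,1,1,1,1,2).

Reading off H_k = ker ∂_k / im ∂_{k+1}:

  H_0: rank C_0 − rank ∂_1 = 9 − 8 = 1, and the invariant factors of ∂_1 are all 1, so H_0 = Z.
  H_1: rank ker ∂_1 − rank ∂_2 = (27 − 8) − 18 = 1, and ∂_2 has invariant factor 2 > 1, so H_1 = Z ⊕ Z/2.
  H_2: rank ker ∂_2 − rank ∂_3 = (18 − 18) − 0 = 0, and there is no ∂_3, so H_2 = 0.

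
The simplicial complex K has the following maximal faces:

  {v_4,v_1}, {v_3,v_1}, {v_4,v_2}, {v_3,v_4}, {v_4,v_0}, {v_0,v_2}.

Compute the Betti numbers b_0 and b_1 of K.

Order the vertices as v_0 < v_1 < v_2 < v_3 < v_4. Listing each simplex with vertices in this order, K has dimension 1 with simplices:

  0-simplices (5): [v_0], [v_1], [v_2], [v_3], [v_4]
  1-simplices (6): [v_0,v_2], [v_0,v_4], [v_1,v_3], [v_1,v_4], [v_2,v_4], [v_3,v_4]

Hence C_0 ≅ Z^5, C_1 ≅ Z^6.

Boundary ∂_1: C_1 → C_0 is given by ∂[p,q] = [q] − [p].
As a 5×6 matrix over Z this has rank 4, with invariant factors (1,1,1,1).

Now H_k = ker ∂_k / im ∂_{k+1}, so:

  H_0: rank C_0 − rank ∂_1 = 5 − 4 = 1, and the invariant factors of ∂_1 are all 1, so H_0 ≅ Z.
  H_1: rank ker ∂_1 − rank ∂_2 = (6 − 4) − 0 = 2, and there is no ∂_2, so H_1 ≅ Z^2.

As a check, the Euler characteristic is 5 − 6 = -1, which agrees with 1 − 2 = -1.
(K is a triangulation of a wedge of 2 circles.)

Hence the Betti numbers are b_0 = 1, b_1 = 2.

b_0 = 1, b_1 = 2.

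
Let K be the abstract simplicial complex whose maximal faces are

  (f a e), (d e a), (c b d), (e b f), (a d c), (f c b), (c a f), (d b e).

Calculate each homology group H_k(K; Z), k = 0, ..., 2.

Take the total order a < b < c < d < e < f on the vertex set. Then K (dimension 2) consists of the simplices:

  0-simplices (6): a, b, c, d, e, f
  1-simplices (12): ac, ad, ae, af, bc, bd, be, bf, cd, cf, de, ef
  2-simplices (8): acd, acf, ade, aef, bcd, bcf, bde, bef

giving chain groups C_0 ≅ Z^6, C_1 ≅ Z^12, C_2 ≅ Z^8.

Boundary ∂_1: C_1 → C_0 is given by ∂[p,q] = [q] − [p].
This gives a 6×12 integer matrix of rank 5; reducing to Smith normal form yields diagonal entries (1,1,1,1,1).

∂_2: C_2 → C_1 acts by ∂[p,q,r] = [q,r] − [p,r] + [p,q]. For instance
  ∂bcd = cd − bd + bc,
  ∂ade = de − ae + ad.
The resulting 12×8 matrix has rank 7, and its Smith normal form has invariant factors (1,1,1,1,1,1,1).

Computing H_k = (kernel of ∂_k) / (image of ∂_{k+1}):

  H_0: rank C_0 − rank ∂_1 = 6 − 5 = 1, and the invariant factors of ∂_1 are all 1, so H_0 ≅ Z.
  H_1: rank ker ∂_1 − rank ∂_2 = (12 − 5) − 7 = 0, and the invariant factors of ∂_2 are all 1, so H_1 ≅ 0.
  H_2: rank ker ∂_2 − rank ∂_3 = (8 − 7) − 0 = 1, and there is no ∂_3, so H_2 ≅ Z.

As a check, the Euler characteristic is 6 − 12 + 8 = 2, which agrees with 1 − 0 + 1 = 2.

H_0 ≅ Z,  H_1 = 0,  H_2 ≅ Z.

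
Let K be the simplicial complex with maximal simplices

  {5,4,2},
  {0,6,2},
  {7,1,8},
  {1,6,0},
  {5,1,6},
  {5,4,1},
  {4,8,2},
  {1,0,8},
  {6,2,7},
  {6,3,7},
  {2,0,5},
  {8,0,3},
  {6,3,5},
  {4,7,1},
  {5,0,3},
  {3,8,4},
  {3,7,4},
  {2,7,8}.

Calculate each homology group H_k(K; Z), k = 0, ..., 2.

H_0 ≅ Z,  H_1 ≅ Z ⊕ Z/2,  H_2 = 0.

Take the total order 0 < 1 < 2 < 3 < 4 < 5 < 6 < 7 < 8 on the vertex set. Then K (dimension 2) consists of the simplices:

  0-simplices (9): [0], [1], [2], [3], [4], [5], [6], [7], [8]
  1-simplices (27): (27 of them)
  2-simplices (18): [0,1,6], [0,1,8], [0,2,5], [0,2,6], [0,3,5], [0,3,8], [1,4,5], [1,4,7], [1,5,6], [1,7,8], [2,4,5], [2,4,8], [2,6,7], [2,7,8], [3,4,7], [3,4,8], [3,5,6], [3,6,7]

so the chain groups are C_0 ≅ Z^9, C_1 ≅ Z^27, C_2 ≅ Z^18.

The boundary map ∂_1: C_1 → C_0 sends each edge [p,q] (with p < q) to q − p. For instance
  ∂[0,6] = [6] − [0].
The 9×27 boundary matrix has rank 8 and Smith normal form diag(1,1,1,1,1,1,1,1).

∂_2: C_2 → C_1 maps a triangle to the signed sum of its edges. For instance
  ∂[2,4,5] = [4,5] − [2,5] + [2,4],
  ∂[2,4,8] = [4,8] − [2,8] + [2,4].
The resulting 27×18 matrix has rank 18, and its Smith normal form has invariant factors (1,1,1,1,1,1,1,1,1,1,1,1,1,1,1,1,1,2).

Now H_k = ker ∂_k / im ∂_{k+1}, so:

  H_0: rank C_0 − rank ∂_1 = 9 − 8 = 1, and the invariant factors of ∂_1 are all 1, so H_0 = Z.
  H_1: rank ker ∂_1 − rank ∂_2 = (27 − 8) − 18 = 1, and ∂_2 has invariant factor 2 > 1, so H_1 = Z ⊕ Z/2.
  H_2: rank ker ∂_2 − rank ∂_3 = (18 − 18) − 0 = 0, and there is no ∂_3, so H_2 = 0.

As a check, the Euler characteristic is 9 − 27 + 18 = 0, which agrees with 1 − 1 + 0 = 0.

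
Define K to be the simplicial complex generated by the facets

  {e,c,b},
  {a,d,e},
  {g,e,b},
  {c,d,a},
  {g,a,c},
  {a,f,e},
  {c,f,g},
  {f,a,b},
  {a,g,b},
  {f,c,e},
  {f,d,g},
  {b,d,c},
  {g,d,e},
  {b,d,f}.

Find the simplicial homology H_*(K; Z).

K has 7 vertices, 21 edges, 14 triangles.
rank ∂_0 = 0, rank ∂_1 = 6 ⇒ b_0 = 7 − 0 − 6 = 1; all invariant factors of ∂_1 are 1 so no torsion. So H_0 = Z.
rank ∂_1 = 6, rank ∂_2 = 13 ⇒ b_1 = 21 − 6 − 13 = 2; all invariant factors of ∂_2 are 1 so no torsion. So H_1 = Z^2.
rank ∂_2 = 13, rank ∂_3 = 0 ⇒ b_2 = 14 − 13 − 0 = 1. So H_2 = Z.

H_0 = Z,  H_1 = Z^2,  H_2 = Z.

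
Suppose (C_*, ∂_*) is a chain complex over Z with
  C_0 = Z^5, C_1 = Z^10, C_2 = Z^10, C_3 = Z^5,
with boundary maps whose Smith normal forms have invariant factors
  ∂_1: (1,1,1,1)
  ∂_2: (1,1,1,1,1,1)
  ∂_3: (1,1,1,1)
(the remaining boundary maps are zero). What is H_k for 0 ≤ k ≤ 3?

H_0: b_0 = 5 − 0 − 4 = 1; torsion from ∂_1 factors > 1: none. So H_0 ≅ Z.
H_1: b_1 = 10 − 4 − 6 = 0; torsion from ∂_2 factors > 1: none. So H_1 ≅ 0.
H_2: b_2 = 10 − 6 − 4 = 0; torsion from ∂_3 factors > 1: none. So H_2 ≅ 0.
H_3: b_3 = 5 − 4 − 0 = 1; torsion from ∂_4 factors > 1: none. So H_3 ≅ Z.

H_0 ≅ Z,  H_1 = 0,  H_2 = 0,  H_3 ≅ Z.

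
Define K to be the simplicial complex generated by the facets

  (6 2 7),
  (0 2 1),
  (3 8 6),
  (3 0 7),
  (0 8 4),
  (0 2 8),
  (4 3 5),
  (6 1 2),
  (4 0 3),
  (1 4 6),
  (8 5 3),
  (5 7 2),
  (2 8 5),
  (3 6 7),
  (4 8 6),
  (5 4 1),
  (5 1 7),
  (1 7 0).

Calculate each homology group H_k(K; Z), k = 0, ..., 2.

Fix the vertex order 0 < 1 < 2 < 3 < 4 < 5 < 6 < 7 < 8 and write every simplex with vertices in increasing order. Then dim K = 2 and the simplices of K are:

  0-simplices (9): [0], [1], [2], [3], [4], [5], [6], [7], [8]
  1-simplices (27): (27 of them)
  2-simplices (18): [0,1,2], [0,1,7], [0,2,8], [0,3,4], [0,3,7], [0,4,8], [1,2,6], [1,4,5], [1,4,6], [1,5,7], [2,5,7], [2,5,8], [2,6,7], [3,4,5], [3,5,8], [3,6,7], [3,6,8], [4,6,8]

giving chain groups C_0 ≅ Z^9, C_1 ≅ Z^27, C_2 ≅ Z^18.

The boundary map ∂_1: C_1 → C_0 is given by ∂[p,q] = [q] − [p].
The 9×27 boundary matrix has rank 8 and Smith normal form diag(1,1,1,1,1,1,1,1).

∂_2: C_2 → C_1 acts by ∂[p,q,r] = [q,r] − [p,r] + [p,q]. For instance
  ∂[3,5,8] = [5,8] − [3,8] + [3,5],
  ∂[0,2,8] = [2,8] − [0,8] + [0,2].
As a 27×18 matrix over Z this has rank 18, with invariant factors (1,1,1,1,1,1,1,1,1,1,1,1,1,1,1,1,1,2).

From H_k ≅ ker(∂_k) / im(∂_{k+1}) we obtain:

  H_0: rank C_0 − rank ∂_1 = 9 − 8 = 1, and the invariant factors of ∂_1 are all 1, so H_0 = Z.
  H_1: rank ker ∂_1 − rank ∂_2 = (27 − 8) − 18 = 1, and ∂_2 has invariant factor 2 > 1, so H_1 = Z ⊕ Z_2.
  H_2: rank ker ∂_2 − rank ∂_3 = (18 − 18) − 0 = 0, and there is no ∂_3, so H_2 = 0.

As a check, the Euler characteristic is 9 − 27 + 18 = 0, which agrees with 1 − 1 + 0 = 0.

H_0 = Z,  H_1 = Z ⊕ Z_2,  H_2 = 0.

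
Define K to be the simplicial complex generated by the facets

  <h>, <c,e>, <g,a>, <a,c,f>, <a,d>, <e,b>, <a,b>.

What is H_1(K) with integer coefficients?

H_1 = Z.

Fix the vertex order a < b < c < d < e < f < g < h and write every simplex with vertices in increasing order. Then dim K = 2 and the simplices of K are:

  0-simplices (8): a, b, c, d, e, f, g, h
  1-simplices (8): ab, ac, ad, af, ag, be, ce, cf
  2-simplices (1): acf

Hence C_0 ≅ Z^8, C_1 ≅ Z^8, C_2 ≅ Z^1.

Boundary ∂_1: C_1 → C_0 maps an edge to its endpoints' difference, ∂[p,q] = q − p. For instance
  ∂ab = b − a.
This gives a 8×8 integer matrix of rank 6; reducing to Smith normal form yields diagonal entries (1,1,1,1,1,1).

Boundary ∂_2: C_2 → C_1 acts by ∂[p,q,r] = [q,r] − [p,r] + [p,q]. For instance
  ∂acf = cf − af + ac.
The resulting 8×1 matrix has rank 1, and its Smith normal form has invariant factors (1).

Now H_k = ker ∂_k / im ∂_{k+1}, so:

  H_1: rank ker ∂_1 − rank ∂_2 = (8 − 6) − 1 = 1, and the invariant factors of ∂_2 are all 1, so H_1 ≅ Z.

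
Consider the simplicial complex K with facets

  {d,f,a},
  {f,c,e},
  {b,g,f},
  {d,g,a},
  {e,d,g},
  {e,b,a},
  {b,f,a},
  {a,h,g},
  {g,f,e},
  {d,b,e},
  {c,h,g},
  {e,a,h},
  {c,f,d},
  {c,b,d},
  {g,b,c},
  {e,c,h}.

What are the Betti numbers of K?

b_0 = 1, b_1 = 2, b_2 = 1.

We work with the vertex ordering a < b < c < d < e < f < g < h. The simplices of K, each written with vertices in increasing order, are:

  0-simplices (8): a, b, c, d, e, f, g, h
  1-simplices (24): ab, ad, ae, af, ag, ah, bc, bd, be, bf, bg, cd, ce, cf, cg, ch, de, df, dg, ef, eg, eh, fg, gh
  2-simplices (16): abe, abf, adf, adg, aeh, agh, bcd, bcg, bde, bfg, cdf, cef, ceh, cgh, deg, efg

Hence C_0 ≅ Z^8, C_1 ≅ Z^24, C_2 ≅ Z^16.

The boundary map ∂_1: C_1 → C_0 maps an edge to its endpoints' difference, ∂[p,q] = q − p. For instance
  ∂ch = h − c.
This gives a 8×24 integer matrix of rank 7; reducing to Smith normal form yields diagonal entries (1,1,1,1,1,1,1).

Boundary ∂_2: C_2 → C_1 sends each 2-simplex [p,q,r] to [q,r] − [p,r] + [p,q]. For instance
  ∂efg = fg − eg + ef,
  ∂ceh = eh − ch + ce.
The resulting 24×16 matrix has rank 15, and its Smith normal form has invariant factors (1,1,1,1,1,1,1,1,1,1,1,1,1,1,1).

Reading off H_k = ker ∂_k / im ∂_{k+1}:

  H_0: rank C_0 − rank ∂_1 = 8 − 7 = 1, and the invariant factors of ∂_1 are all 1, so H_0 ≅ Z.
  H_1: rank ker ∂_1 − rank ∂_2 = (24 − 7) − 15 = 2, and the invariant factors of ∂_2 are all 1, so H_1 ≅ Z^2.
  H_2: rank ker ∂_2 − rank ∂_3 = (16 − 15) − 0 = 1, and there is no ∂_3, so H_2 ≅ Z.

As a check, the Euler characteristic is 8 − 24 + 16 = 0, which agrees with 1 − 2 + 1 = 0.

Hence the Betti numbers are b_0 = 1, b_1 = 2, b_2 = 1.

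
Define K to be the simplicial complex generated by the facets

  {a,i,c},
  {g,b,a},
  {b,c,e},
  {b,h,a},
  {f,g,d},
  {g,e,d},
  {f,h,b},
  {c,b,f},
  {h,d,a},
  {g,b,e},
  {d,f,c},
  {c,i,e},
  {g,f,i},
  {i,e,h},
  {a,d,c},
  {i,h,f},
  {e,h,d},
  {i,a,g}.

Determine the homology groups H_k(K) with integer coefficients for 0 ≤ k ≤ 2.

K has 9 vertices, 27 edges, 18 triangles.
rank ∂_0 = 0, rank ∂_1 = 8 ⇒ b_0 = 9 − 0 − 8 = 1; all invariant factors of ∂_1 are 1 so no torsion. So H_0 = Z.
rank ∂_1 = 8, rank ∂_2 = 17 ⇒ b_1 = 27 − 8 − 17 = 2; all invariant factors of ∂_2 are 1 so no torsion. So H_1 = Z^2.
rank ∂_2 = 17, rank ∂_3 = 0 ⇒ b_2 = 18 − 17 − 0 = 1. So H_2 = Z.

H_0 = Z,  H_1 = Z^2,  H_2 = Z.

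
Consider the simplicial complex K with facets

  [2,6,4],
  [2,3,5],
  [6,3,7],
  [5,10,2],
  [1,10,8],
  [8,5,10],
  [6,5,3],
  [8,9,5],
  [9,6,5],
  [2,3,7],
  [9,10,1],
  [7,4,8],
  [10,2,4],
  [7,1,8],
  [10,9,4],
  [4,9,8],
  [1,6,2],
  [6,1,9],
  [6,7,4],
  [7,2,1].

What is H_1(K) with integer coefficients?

Fix the vertex order 1 < 2 < 3 < 4 < 5 < 6 < 7 < 8 < 9 < 10 and write every simplex with vertices in increasing order. Then dim K = 2 and the simplices of K are:

  0-simplices (10): [1], [2], [3], [4], [5], [6], [7], [8], [9], [10]
  1-simplices (30): (30 of them)
  2-simplices (20): (20 of them)

Hence C_0 ≅ Z^10, C_1 ≅ Z^30, C_2 ≅ Z^20.

The boundary map ∂_1: C_1 → C_0 is given by ∂[p,q] = [q] − [p]. For instance
  ∂[2,10] = [10] − [2].
This gives a 10×30 integer matrix of rank 9; reducing to Smith normal form yields diagonal entries (1,1,1,1,1,1,1,1,1).

Boundary ∂_2: C_2 → C_1 acts by ∂[p,q,r] = [q,r] − [p,r] + [p,q]. For instance
  ∂[2,4,6] = [4,6] − [2,6] + [2,4],
  ∂[3,5,6] = [5,6] − [3,6] + [3,5].
The resulting 30×20 matrix has rank 20, and its Smith normal form has invariant factors (1,1,1,1,1,1,1,1,1,1,1,1,1,1,1,1,1,1,1,2).

From H_k ≅ ker(∂_k) / im(∂_{k+1}) we obtain:

  H_1: rank ker ∂_1 − rank ∂_2 = (30 − 9) − 20 = 1, and ∂_2 has invariant factor 2 > 1, so H_1 = Z ⊕ Z/2Z.

H_1 = Z ⊕ Z/2Z.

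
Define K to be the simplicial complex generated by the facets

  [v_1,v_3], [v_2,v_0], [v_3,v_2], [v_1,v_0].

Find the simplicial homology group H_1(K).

Fix the vertex order v_0 < v_1 < v_2 < v_3 and write every simplex with vertices in increasing order. Then dim K = 1 and the simplices of K are:

  0-simplices (4): [v_0], [v_1], [v_2], [v_3]
  1-simplices (4): [v_0,v_1], [v_0,v_2], [v_1,v_3], [v_2,v_3]

Hence C_0 ≅ Z^4, C_1 ≅ Z^4.

The boundary map ∂_1: C_1 → C_0 maps an edge to its endpoints' difference, ∂[p,q] = q − p. For instance
  ∂[v_1,v_3] = [v_3] − [v_1].
The 4×4 boundary matrix has rank 3 and Smith normal form diag(1,1,1).

From H_k ≅ ker(∂_k) / im(∂_{k+1}) we obtain:

  H_1: rank ker ∂_1 − rank ∂_2 = (4 − 3) − 0 = 1, and there is no ∂_2, so H_1 = Z.

H_1 ≅ Z.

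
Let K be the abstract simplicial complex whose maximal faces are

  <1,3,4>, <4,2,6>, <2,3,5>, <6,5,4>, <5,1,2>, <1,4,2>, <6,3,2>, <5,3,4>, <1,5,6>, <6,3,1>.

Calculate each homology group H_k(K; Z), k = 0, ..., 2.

We work with the vertex ordering 1 < 2 < 3 < 4 < 5 < 6. The simplices of K, each written with vertices in increasing order, are:

  0-simplices (6): [1], [2], [3], [4], [5], [6]
  1-simplices (15): [1,2], [1,3], [1,4], [1,5], [1,6], [2,3], [2,4], [2,5], [2,6], [3,4], [3,5], [3,6], [4,5], [4,6], [5,6]
  2-simplices (10): [1,2,4], [1,2,5], [1,3,4], [1,3,6], [1,5,6], [2,3,5], [2,3,6], [2,4,6], [3,4,5], [4,5,6]

giving chain groups C_0 ≅ Z^6, C_1 ≅ Z^15, C_2 ≅ Z^10.

∂_1: C_1 → C_0 maps an edge to its endpoints' difference, ∂[p,q] = q − p. For instance
  ∂[1,3] = [3] − [1].
As a 6×15 matrix over Z this has rank 5, with invariant factors (1,1,1,1,1).

Boundary ∂_2: C_2 → C_1 sends each 2-simplex [p,q,r] to [q,r] − [p,r] + [p,q]. For instance
  ∂[1,3,4] = [3,4] − [1,4] + [1,3],
  ∂[1,5,6] = [5,6] − [1,6] + [1,5].
As a 15×10 matrix over Z this has rank 10, with invariant factors (1,1,1,1,1,1,1,1,1,2).

Reading off H_k = ker ∂_k / im ∂_{k+1}:

  H_0: rank C_0 − rank ∂_1 = 6 − 5 = 1, and the invariant factors of ∂_1 are all 1, so H_0 = Z.
  H_1: rank ker ∂_1 − rank ∂_2 = (15 − 5) − 10 = 0, and ∂_2 has invariant factor 2 > 1, so H_1 = Z/2.
  H_2: rank ker ∂_2 − rank ∂_3 = (10 − 10) − 0 = 0, and there is no ∂_3, so H_2 = 0.

As a check, the Euler characteristic is 6 − 15 + 10 = 1, which agrees with 1 − 0 + 0 = 1.

H_0 ≅ Z,  H_1 ≅ Z/2,  H_2 = 0.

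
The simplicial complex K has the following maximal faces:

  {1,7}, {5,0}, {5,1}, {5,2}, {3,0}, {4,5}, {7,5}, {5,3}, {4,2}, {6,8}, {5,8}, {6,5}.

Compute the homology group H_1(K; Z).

H_1 = Z^4.

Fix the vertex order 0 < 1 < 2 < 3 < 4 < 5 < 6 < 7 < 8 and write every simplex with vertices in increasing order. Then dim K = 1 and the simplices of K are:

  0-simplices (9): [0], [1], [2], [3], [4], [5], [6], [7], [8]
  1-simplices (12): [0,3], [0,5], [1,5], [1,7], [2,4], [2,5], [3,5], [4,5], [5,6], [5,7], [5,8], [6,8]

Hence C_0 ≅ Z^9, C_1 ≅ Z^12.

∂_1: C_1 → C_0 maps an edge to its endpoints' difference, ∂[p,q] = q − p. For instance
  ∂[5,8] = [8] − [5].
This gives a 9×12 integer matrix of rank 8; reducing to Smith normal form yields diagonal entries (1,1,1,1,1,1,1,1).

Reading off H_k = ker ∂_k / im ∂_{k+1}:

  H_1: rank ker ∂_1 − rank ∂_2 = (12 − 8) − 0 = 4, and there is no ∂_2, so H_1 ≅ Z^4.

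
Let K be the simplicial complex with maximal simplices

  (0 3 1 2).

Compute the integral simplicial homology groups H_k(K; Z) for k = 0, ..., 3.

H_0 ≅ Z,  H_1 = 0,  H_2 = 0,  H_3 = 0.

Order the vertices as 0 < 1 < 2 < 3. Listing each simplex with vertices in this order, K has dimension 3 with simplices:

  0-simplices (4): [0], [1], [2], [3]
  1-simplices (6): [0,1], [0,2], [0,3], [1,2], [1,3], [2,3]
  2-simplices (4): [0,1,2], [0,1,3], [0,2,3], [1,2,3]
  3-simplices (1): [0,1,2,3]

giving chain groups C_0 ≅ Z^4, C_1 ≅ Z^6, C_2 ≅ Z^4, C_3 ≅ Z^1.

The boundary map ∂_1: C_1 → C_0 sends each edge [p,q] (with p < q) to q − p. For instance
  ∂[2,3] = [3] − [2].
The resulting 4×6 matrix has rank 3, and its Smith normal form has invariant factors (1,1,1).

The boundary map ∂_2: C_2 → C_1 sends each 2-simplex [p,q,r] to [q,r] − [p,r] + [p,q]. For instance
  ∂[1,2,3] = [2,3] − [1,3] + [1,2],
  ∂[0,2,3] = [2,3] − [0,3] + [0,2].
This gives a 6×4 integer matrix of rank 3; reducing to Smith normal form yields diagonal entries (1,1,1).

Boundary ∂_3: C_3 → C_2 sends each 3-simplex σ to the alternating sum Σ_i (−1)^i (σ with its i-th vertex removed). For instance
  ∂[0,1,2,3] = [1,2,3] − [0,2,3] + [0,1,3] − [0,1,2].
This gives a 4×1 integer matrix of rank 1; reducing to Smith normal form yields diagonal entries (1).

Reading off H_k = ker ∂_k / im ∂_{k+1}:

  H_0: rank C_0 − rank ∂_1 = 4 − 3 = 1, and the invariant factors of ∂_1 are all 1, so H_0 = Z.
  H_1: rank ker ∂_1 − rank ∂_2 = (6 − 3) − 3 = 0, and the invariant factors of ∂_2 are all 1, so H_1 = 0.
  H_2: rank ker ∂_2 − rank ∂_3 = (4 − 3) − 1 = 0, and the invariant factors of ∂_3 are all 1, so H_2 = 0.
  H_3: rank ker ∂_3 − rank ∂_4 = (1 − 1) − 0 = 0, and there is no ∂_4, so H_3 = 0.

As a check, the Euler characteristic is 4 − 6 + 4 − 1 = 1, which agrees with 1 − 0 + 0 − 0 = 1.
(K is a triangulation of the 3-simplex.)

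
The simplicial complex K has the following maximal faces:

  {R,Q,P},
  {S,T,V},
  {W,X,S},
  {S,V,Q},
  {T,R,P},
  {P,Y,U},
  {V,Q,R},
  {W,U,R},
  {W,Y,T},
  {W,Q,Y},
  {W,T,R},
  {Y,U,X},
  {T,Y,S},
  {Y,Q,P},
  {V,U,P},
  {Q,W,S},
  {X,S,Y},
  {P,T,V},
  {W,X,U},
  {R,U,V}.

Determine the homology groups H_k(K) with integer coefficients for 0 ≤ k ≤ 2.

Order the vertices as P < Q < R < S < T < U < V < W < X < Y. Listing each simplex with vertices in this order, K has dimension 2 with simplices:

  0-simplices (10): P, Q, R, S, T, U, V, W, X, Y
  1-simplices (30): PQ, PR, PT, PU, PV, PY, QR, QS, QV, QW, QY, RT, RU, RV, RW, ST, SV, SW, SX, SY, TV, TW, TY, UV, UW, UX, UY, WX, WY, XY
  2-simplices (20): PQR, PQY, PRT, PTV, PUV, PUY, QRV, QSV, QSW, QWY, RTW, RUV, RUW, STV, STY, SWX, SXY, TWY, UWX, UXY

giving chain groups C_0 ≅ Z^10, C_1 ≅ Z^30, C_2 ≅ Z^20.

The boundary map ∂_1: C_1 → C_0 sends each edge [p,q] (with p < q) to q − p.
As a 10×30 matrix over Z this has rank 9, with invariant factors (1,1,1,1,1,1,1,1,1).

Boundary ∂_2: C_2 → C_1 sends each 2-simplex [p,q,r] to [q,r] − [p,r] + [p,q]. For instance
  ∂PUY = UY − PY + PU,
  ∂RUV = UV − RV + RU.
As a 30×20 matrix over Z this has rank 20, with invariant factors (1,1,1,1,1,1,1,1,1,1,1,1,1,1,1,1,1,1,1,2).

Now H_k = ker ∂_k / im ∂_{k+1}, so:

  H_0: rank C_0 − rank ∂_1 = 10 − 9 = 1, and the invariant factors of ∂_1 are all 1, so H_0 = Z.
  H_1: rank ker ∂_1 − rank ∂_2 = (30 − 9) − 20 = 1, and ∂_2 has invariant factor 2 > 1, so H_1 = Z × Z/2.
  H_2: rank ker ∂_2 − rank ∂_3 = (20 − 20) − 0 = 0, and there is no ∂_3, so H_2 = 0.

As a check, the Euler characteristic is 10 − 30 + 20 = 0, which agrees with 1 − 1 + 0 = 0.

H_0 ≅ Z,  H_1 ≅ Z × Z/2,  H_2 = 0.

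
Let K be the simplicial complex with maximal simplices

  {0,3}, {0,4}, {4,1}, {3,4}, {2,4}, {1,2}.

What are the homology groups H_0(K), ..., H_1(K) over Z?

H_0 = Z,  H_1 = Z^2.

Fix the vertex order 0 < 1 < 2 < 3 < 4 and write every simplex with vertices in increasing order. Then dim K = 1 and the simplices of K are:

  0-simplices (5): [0], [1], [2], [3], [4]
  1-simplices (6): [0,3], [0,4], [1,2], [1,4], [2,4], [3,4]

Hence C_0 ≅ Z^5, C_1 ≅ Z^6.

∂_1: C_1 → C_0 sends each edge [p,q] (with p < q) to q − p. For instance
  ∂[2,4] = [4] − [2].
This gives a 5×6 integer matrix of rank 4; reducing to Smith normal form yields diagonal entries (1,1,1,1).

From H_k ≅ ker(∂_k) / im(∂_{k+1}) we obtain:

  H_0: rank C_0 − rank ∂_1 = 5 − 4 = 1, and the invariant factors of ∂_1 are all 1, so H_0 ≅ Z.
  H_1: rank ker ∂_1 − rank ∂_2 = (6 − 4) − 0 = 2, and there is no ∂_2, so H_1 ≅ Z^2.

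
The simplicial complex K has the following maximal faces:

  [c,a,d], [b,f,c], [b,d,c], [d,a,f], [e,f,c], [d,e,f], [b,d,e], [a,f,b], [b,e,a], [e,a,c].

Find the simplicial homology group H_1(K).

H_1 ≅ Z/2.

K has 6 vertices, 15 edges, 10 triangles.
rank ∂_1 = 5, rank ∂_2 = 10 ⇒ b_1 = 15 − 5 − 10 = 0; ∂_2 has invariant factor(s) [2] giving torsion. So H_1 = Z/2.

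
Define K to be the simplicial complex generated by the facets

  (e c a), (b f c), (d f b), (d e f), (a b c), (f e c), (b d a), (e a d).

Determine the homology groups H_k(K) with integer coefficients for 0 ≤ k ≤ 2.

Fix the vertex order a < b < c < d < e < f and write every simplex with vertices in increasing order. Then dim K = 2 and the simplices of K are:

  0-simplices (6): a, b, c, d, e, f
  1-simplices (12): ab, ac, ad, ae, bc, bd, bf, ce, cf, de, df, ef
  2-simplices (8): abc, abd, ace, ade, bcf, bdf, cef, def

so the chain groups are C_0 ≅ Z^6, C_1 ≅ Z^12, C_2 ≅ Z^8.

∂_1: C_1 → C_0 sends each edge [p,q] (with p < q) to q − p. For instance
  ∂ac = c − a.
As a 6×12 matrix over Z this has rank 5, with invariant factors (1,1,1,1,1).

∂_2: C_2 → C_1 sends each 2-simplex [p,q,r] to [q,r] − [p,r] + [p,q]. For instance
  ∂abc = bc − ac + ab,
  ∂def = ef − df + de.
The resulting 12×8 matrix has rank 7, and its Smith normal form has invariant factors (1,1,1,1,1,1,1).

Computing H_k = (kernel of ∂_k) / (image of ∂_{k+1}):

  H_0: rank C_0 − rank ∂_1 = 6 − 5 = 1, and the invariant factors of ∂_1 are all 1, so H_0 = Z.
  H_1: rank ker ∂_1 − rank ∂_2 = (12 − 5) − 7 = 0, and the invariant factors of ∂_2 are all 1, so H_1 = 0.
  H_2: rank ker ∂_2 − rank ∂_3 = (8 − 7) − 0 = 1, and there is no ∂_3, so H_2 = Z.

(K is a triangulation of the 2-sphere S^2.)

H_0 ≅ Z,  H_1 = 0,  H_2 ≅ Z.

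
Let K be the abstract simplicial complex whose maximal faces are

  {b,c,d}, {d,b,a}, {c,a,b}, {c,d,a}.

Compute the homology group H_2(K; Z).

H_2 ≅ Z.

Fix the vertex order a < b < c < d and write every simplex with vertices in increasing order. Then dim K = 2 and the simplices of K are:

  0-simplices (4): a, b, c, d
  1-simplices (6): ab, ac, ad, bc, bd, cd
  2-simplices (4): abc, abd, acd, bcd

so the chain groups are C_0 ≅ Z^4, C_1 ≅ Z^6, C_2 ≅ Z^4.

Boundary ∂_1: C_1 → C_0 sends each edge [p,q] (with p < q) to q − p.
As a 4×6 matrix over Z this has rank 3, with invariant factors (1,1,1).

∂_2: C_2 → C_1 sends each 2-simplex [p,q,r] to [q,r] − [p,r] + [p,q]. For instance
  ∂acd = cd − ad + ac,
  ∂bcd = cd − bd + bc.
The resulting 6×4 matrix has rank 3, and its Smith normal form has invariant factors (1,1,1).

Computing H_k = (kernel of ∂_k) / (image of ∂_{k+1}):

  H_2: rank ker ∂_2 − rank ∂_3 = (4 − 3) − 0 = 1, and there is no ∂_3, so H_2 = Z.

(K is a triangulation of the 2-sphere S^2.)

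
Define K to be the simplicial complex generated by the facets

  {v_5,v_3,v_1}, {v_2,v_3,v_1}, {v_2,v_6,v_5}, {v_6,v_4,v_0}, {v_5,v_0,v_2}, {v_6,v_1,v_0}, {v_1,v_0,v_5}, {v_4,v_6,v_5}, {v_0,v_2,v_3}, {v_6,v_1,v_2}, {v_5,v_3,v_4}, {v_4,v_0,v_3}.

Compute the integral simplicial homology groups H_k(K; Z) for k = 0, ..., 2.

H_0 = Z,  H_1 = Z/2Z,  H_2 = 0.

Order the vertices as v_0 < v_1 < v_2 < v_3 < v_4 < v_5 < v_6. Listing each simplex with vertices in this order, K has dimension 2 with simplices:

  0-simplices (7): [v_0], [v_1], [v_2], [v_3], [v_4], [v_5], [v_6]
  1-simplices (18): (18 of them)
  2-simplices (12): (12 of them)

Hence C_0 ≅ Z^7, C_1 ≅ Z^18, C_2 ≅ Z^12.

∂_1: C_1 → C_0 sends each edge [p,q] (with p < q) to q − p. For instance
  ∂[v_4,v_5] = [v_5] − [v_4].
This gives a 7×18 integer matrix of rank 6; reducing to Smith normal form yields diagonal entries (1,1,1,1,1,1).

∂_2: C_2 → C_1 maps a triangle to the signed sum of its edges. For instance
  ∂[v_0,v_2,v_3] = [v_2,v_3] − [v_0,v_3] + [v_0,v_2],
  ∂[v_0,v_1,v_5] = [v_1,v_5] − [v_0,v_5] + [v_0,v_1].
This gives a 18×12 integer matrix of rank 12; reducing to Smith normal form yields diagonal entries (1,1,1,1,1,1,1,1,1,1,1,2).

From H_k ≅ ker(∂_k) / im(∂_{k+1}) we obtain:

  H_0: rank C_0 − rank ∂_1 = 7 − 6 = 1, and the invariant factors of ∂_1 are all 1, so H_0 = Z.
  H_1: rank ker ∂_1 − rank ∂_2 = (18 − 6) − 12 = 0, and ∂_2 has invariant factor 2 > 1, so H_1 = Z/2Z.
  H_2: rank ker ∂_2 − rank ∂_3 = (12 − 12) − 0 = 0, and there is no ∂_3, so H_2 = 0.

As a check, the Euler characteristic is 7 − 18 + 12 = 1, which agrees with 1 − 0 + 0 = 1.
(K is a triangulation of the real projective plane RP^2.)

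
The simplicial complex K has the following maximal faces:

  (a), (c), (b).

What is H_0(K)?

Order the vertices as a < b < c. Listing each simplex with vertices in this order, K has dimension 0 with simplices:

  0-simplices (3): a, b, c

so the chain groups are C_0 ≅ Z^3.

Now H_k = ker ∂_k / im ∂_{k+1}, so:

  H_0: rank C_0 − rank ∂_1 = 3 − 0 = 3, and there is no ∂_1, so H_0 = Z^3.

H_0 = Z^3.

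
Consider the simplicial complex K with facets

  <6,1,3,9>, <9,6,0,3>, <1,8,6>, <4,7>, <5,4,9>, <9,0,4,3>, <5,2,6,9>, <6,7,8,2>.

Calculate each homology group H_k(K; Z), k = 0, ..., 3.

Take the total order 0 < 1 < 2 < 3 < 4 < 5 < 6 < 7 < 8 < 9 on the vertex set. Then K (dimension 3) consists of the simplices:

  0-simplices (10): [0], [1], [2], [3], [4], [5], [6], [7], [8], [9]
  1-simplices (25): (25 of them)
  2-simplices (20): (20 of them)
  3-simplices (5): [0,3,4,9], [0,3,6,9], [1,3,6,9], [2,5,6,9], [2,6,7,8]

so the chain groups are C_0 ≅ Z^10, C_1 ≅ Z^25, C_2 ≅ Z^20, C_3 ≅ Z^5.

The boundary map ∂_1: C_1 → C_0 maps an edge to its endpoints' difference, ∂[p,q] = q − p. For instance
  ∂[3,6] = [6] − [3].
This gives a 10×25 integer matrix of rank 9; reducing to Smith normal form yields diagonal entries (1,1,1,1,1,1,1,1,1).

Boundary ∂_2: C_2 → C_1 sends each 2-simplex [p,q,r] to [q,r] − [p,r] + [p,q]. For instance
  ∂[6,7,8] = [7,8] − [6,8] + [6,7],
  ∂[1,3,6] = [3,6] − [1,6] + [1,3].
The resulting 25×20 matrix has rank 15, and its Smith normal form has invariant factors (1,1,1,1,1,1,1,1,1,1,1,1,1,1,1).

The boundary map ∂_3: C_3 → C_2 sends each 3-simplex σ to the alternating sum Σ_i (−1)^i (σ with its i-th vertex removed). For instance
  ∂[1,3,6,9] = [3,6,9] − [1,6,9] + [1,3,9] − [1,3,6],
  ∂[0,3,4,9] = [3,4,9] − [0,4,9] + [0,3,9] − [0,3,4].
The resulting 20×5 matrix has rank 5, and its Smith normal form has invariant factors (1,1,1,1,1).

Reading off H_k = ker ∂_k / im ∂_{k+1}:

  H_0: rank C_0 − rank ∂_1 = 10 − 9 = 1, and the invariant factors of ∂_1 are all 1, so H_0 = Z.
  H_1: rank ker ∂_1 − rank ∂_2 = (25 − 9) − 15 = 1, and the invariant factors of ∂_2 are all 1, so H_1 = Z.
  H_2: rank ker ∂_2 − rank ∂_3 = (20 − 15) − 5 = 0, and the invariant factors of ∂_3 are all 1, so H_2 = 0.
  H_3: rank ker ∂_3 − rank ∂_4 = (5 − 5) − 0 = 0, and there is no ∂_4, so H_3 = 0.

H_0 = Z,  H_1 = Z,  H_2 = 0,  H_3 = 0.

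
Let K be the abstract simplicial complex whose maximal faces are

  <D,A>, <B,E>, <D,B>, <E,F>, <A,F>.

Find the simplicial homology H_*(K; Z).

Order the vertices as A < B < D < E < F. Listing each simplex with vertices in this order, K has dimension 1 with simplices:

  0-simplices (5): A, B, D, E, F
  1-simplices (5): AD, AF, BD, BE, EF

so the chain groups are C_0 ≅ Z^5, C_1 ≅ Z^5.

∂_1: C_1 → C_0 maps an edge to its endpoints' difference, ∂[p,q] = q − p. For instance
  ∂BE = E − B.
As a 5×5 matrix over Z this has rank 4, with invariant factors (1,1,1,1).

Now H_k = ker ∂_k / im ∂_{k+1}, so:

  H_0: rank C_0 − rank ∂_1 = 5 − 4 = 1, and the invariant factors of ∂_1 are all 1, so H_0 = Z.
  H_1: rank ker ∂_1 − rank ∂_2 = (5 − 4) − 0 = 1, and there is no ∂_2, so H_1 = Z.

(K is a triangulation of the circle S^1.)

H_0 = Z,  H_1 = Z.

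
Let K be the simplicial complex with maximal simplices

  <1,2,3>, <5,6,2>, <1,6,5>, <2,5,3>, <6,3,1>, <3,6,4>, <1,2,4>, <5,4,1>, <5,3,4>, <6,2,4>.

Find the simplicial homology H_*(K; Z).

H_0 = Z,  H_1 = Z/2,  H_2 = 0.

We work with the vertex ordering 1 < 2 < 3 < 4 < 5 < 6. The simplices of K, each written with vertices in increasing order, are:

  0-simplices (6): [1], [2], [3], [4], [5], [6]
  1-simplices (15): [1,2], [1,3], [1,4], [1,5], [1,6], [2,3], [2,4], [2,5], [2,6], [3,4], [3,5], [3,6], [4,5], [4,6], [5,6]
  2-simplices (10): [1,2,3], [1,2,4], [1,3,6], [1,4,5], [1,5,6], [2,3,5], [2,4,6], [2,5,6], [3,4,5], [3,4,6]

Hence C_0 ≅ Z^6, C_1 ≅ Z^15, C_2 ≅ Z^10.

∂_1: C_1 → C_0 is given by ∂[p,q] = [q] − [p].
The resulting 6×15 matrix has rank 5, and its Smith normal form has invariant factors (1,1,1,1,1).

The boundary map ∂_2: C_2 → C_1 maps a triangle to the signed sum of its edges. For instance
  ∂[2,3,5] = [3,5] − [2,5] + [2,3],
  ∂[1,2,4] = [2,4] − [1,4] + [1,2].
This gives a 15×10 integer matrix of rank 10; reducing to Smith normal form yields diagonal entries (1,1,1,1,1,1,1,1,1,2).

Reading off H_k = ker ∂_k / im ∂_{k+1}:

  H_0: rank C_0 − rank ∂_1 = 6 − 5 = 1, and the invariant factors of ∂_1 are all 1, so H_0 = Z.
  H_1: rank ker ∂_1 − rank ∂_2 = (15 − 5) − 10 = 0, and ∂_2 has invariant factor 2 > 1, so H_1 = Z/2.
  H_2: rank ker ∂_2 − rank ∂_3 = (10 − 10) − 0 = 0, and there is no ∂_3, so H_2 = 0.

As a check, the Euler characteristic is 6 − 15 + 10 = 1, which agrees with 1 − 0 + 0 = 1.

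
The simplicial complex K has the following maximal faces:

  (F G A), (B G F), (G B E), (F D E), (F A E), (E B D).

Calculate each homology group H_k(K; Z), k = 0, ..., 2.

H_0 ≅ Z,  H_1 ≅ Z,  H_2 = 0.

Fix the vertex order A < B < D < E < F < G and write every simplex with vertices in increasing order. Then dim K = 2 and the simplices of K are:

  0-simplices (6): A, B, D, E, F, G
  1-simplices (12): AE, AF, AG, BD, BE, BF, BG, DE, DF, EF, EG, FG
  2-simplices (6): AEF, AFG, BDE, BEG, BFG, DEF

Hence C_0 ≅ Z^6, C_1 ≅ Z^12, C_2 ≅ Z^6.

Boundary ∂_1: C_1 → C_0 is given by ∂[p,q] = [q] − [p].
The 6×12 boundary matrix has rank 5 and Smith normal form diag(1,1,1,1,1).

The boundary map ∂_2: C_2 → C_1 sends each 2-simplex [p,q,r] to [q,r] − [p,r] + [p,q]. For instance
  ∂DEF = EF − DF + DE,
  ∂BDE = DE − BE + BD.
The resulting 12×6 matrix has rank 6, and its Smith normal form has invariant factors (1,1,1,1,1,1).

Now H_k = ker ∂_k / im ∂_{k+1}, so:

  H_0: rank C_0 − rank ∂_1 = 6 − 5 = 1, and the invariant factors of ∂_1 are all 1, so H_0 = Z.
  H_1: rank ker ∂_1 − rank ∂_2 = (12 − 5) − 6 = 1, and the invariant factors of ∂_2 are all 1, so H_1 = Z.
  H_2: rank ker ∂_2 − rank ∂_3 = (6 − 6) − 0 = 0, and there is no ∂_3, so H_2 = 0.

As a check, the Euler characteristic is 6 − 12 + 6 = 0, which agrees with 1 − 1 + 0 = 0.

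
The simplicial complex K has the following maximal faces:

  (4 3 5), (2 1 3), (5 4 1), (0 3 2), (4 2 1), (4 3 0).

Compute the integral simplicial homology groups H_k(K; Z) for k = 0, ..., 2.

H_0 = Z,  H_1 = Z,  H_2 = 0.

K has 6 vertices, 12 edges, 6 triangles.
rank ∂_0 = 0, rank ∂_1 = 5 ⇒ b_0 = 6 − 0 − 5 = 1; all invariant factors of ∂_1 are 1 so no torsion. So H_0 ≅ Z.
rank ∂_1 = 5, rank ∂_2 = 6 ⇒ b_1 = 12 − 5 − 6 = 1; all invariant factors of ∂_2 are 1 so no torsion. So H_1 ≅ Z.
rank ∂_2 = 6, rank ∂_3 = 0 ⇒ b_2 = 6 − 6 − 0 = 0. So H_2 ≅ 0.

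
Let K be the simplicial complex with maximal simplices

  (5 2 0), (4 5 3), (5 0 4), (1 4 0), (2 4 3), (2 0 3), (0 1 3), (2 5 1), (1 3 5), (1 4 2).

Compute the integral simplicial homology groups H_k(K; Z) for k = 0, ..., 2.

H_0 = Z,  H_1 = Z/2,  H_2 = 0.

We work with the vertex ordering 0 < 1 < 2 < 3 < 4 < 5. The simplices of K, each written with vertices in increasing order, are:

  0-simplices (6): [0], [1], [2], [3], [4], [5]
  1-simplices (15): [0,1], [0,2], [0,3], [0,4], [0,5], [1,2], [1,3], [1,4], [1,5], [2,3], [2,4], [2,5], [3,4], [3,5], [4,5]
  2-simplices (10): [0,1,3], [0,1,4], [0,2,3], [0,2,5], [0,4,5], [1,2,4], [1,2,5], [1,3,5], [2,3,4], [3,4,5]

so the chain groups are C_0 ≅ Z^6, C_1 ≅ Z^15, C_2 ≅ Z^10.

Boundary ∂_1: C_1 → C_0 sends each edge [p,q] (with p < q) to q − p.
The 6×15 boundary matrix has rank 5 and Smith normal form diag(1,1,1,1,1).

∂_2: C_2 → C_1 maps a triangle to the signed sum of its edges. For instance
  ∂[0,1,4] = [1,4] − [0,4] + [0,1],
  ∂[0,2,3] = [2,3] − [0,3] + [0,2].
As a 15×10 matrix over Z this has rank 10, with invariant factors (1,1,1,1,1,1,1,1,1,2).

Computing H_k = (kernel of ∂_k) / (image of ∂_{k+1}):

  H_0: rank C_0 − rank ∂_1 = 6 − 5 = 1, and the invariant factors of ∂_1 are all 1, so H_0 ≅ Z.
  H_1: rank ker ∂_1 − rank ∂_2 = (15 − 5) − 10 = 0, and ∂_2 has invariant factor 2 > 1, so H_1 ≅ Z/2.
  H_2: rank ker ∂_2 − rank ∂_3 = (10 − 10) − 0 = 0, and there is no ∂_3, so H_2 ≅ 0.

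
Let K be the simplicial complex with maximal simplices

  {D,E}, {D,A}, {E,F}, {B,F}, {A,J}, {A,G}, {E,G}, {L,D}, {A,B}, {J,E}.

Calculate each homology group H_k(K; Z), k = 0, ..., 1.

H_0 ≅ Z,  H_1 ≅ Z^3.

Order the vertices as A < B < D < E < F < G < J < L. Listing each simplex with vertices in this order, K has dimension 1 with simplices:

  0-simplices (8): A, B, D, E, F, G, J, L
  1-simplices (10): AB, AD, AG, AJ, BF, DE, DL, EF, EG, EJ

so the chain groups are C_0 ≅ Z^8, C_1 ≅ Z^10.

Boundary ∂_1: C_1 → C_0 sends each edge [p,q] (with p < q) to q − p. For instance
  ∂DE = E − D.
As a 8×10 matrix over Z this has rank 7, with invariant factors (1,1,1,1,1,1,1).

Reading off H_k = ker ∂_k / im ∂_{k+1}:

  H_0: rank C_0 − rank ∂_1 = 8 − 7 = 1, and the invariant factors of ∂_1 are all 1, so H_0 = Z.
  H_1: rank ker ∂_1 − rank ∂_2 = (10 − 7) − 0 = 3, and there is no ∂_2, so H_1 = Z^3.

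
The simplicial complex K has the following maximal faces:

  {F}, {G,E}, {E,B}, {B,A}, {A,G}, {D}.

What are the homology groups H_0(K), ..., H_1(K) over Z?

We work with the vertex ordering A < B < D < E < F < G. The simplices of K, each written with vertices in increasing order, are:

  0-simplices (6): A, B, D, E, F, G
  1-simplices (4): AB, AG, BE, EG

giving chain groups C_0 ≅ Z^6, C_1 ≅ Z^4.

∂_1: C_1 → C_0 maps an edge to its endpoints' difference, ∂[p,q] = q − p.
This gives a 6×4 integer matrix of rank 3; reducing to Smith normal form yields diagonal entries (1,1,1).

From H_k ≅ ker(∂_k) / im(∂_{k+1}) we obtain:

  H_0: rank C_0 − rank ∂_1 = 6 − 3 = 3, and the invariant factors of ∂_1 are all 1, so H_0 = Z^3.
  H_1: rank ker ∂_1 − rank ∂_2 = (4 − 3) − 0 = 1, and there is no ∂_2, so H_1 = Z.

As a check, the Euler characteristic is 6 − 4 = 2, which agrees with 3 − 1 = 2.

H_0 = Z^3,  H_1 = Z.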